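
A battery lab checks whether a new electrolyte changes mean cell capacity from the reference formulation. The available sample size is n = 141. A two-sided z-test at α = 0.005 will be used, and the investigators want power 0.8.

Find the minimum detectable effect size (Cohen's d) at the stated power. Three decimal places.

Required noncentrality: δ = z_{0.0025} + z_{0.20} = 2.807 + 0.842 = 3.649.
(Lower-tail contribution to power is negligible for δ > 0.)
δ = d·√n ⇒ d = δ/√n = 3.649/√141 = 0.3073.

d ≈ 0.307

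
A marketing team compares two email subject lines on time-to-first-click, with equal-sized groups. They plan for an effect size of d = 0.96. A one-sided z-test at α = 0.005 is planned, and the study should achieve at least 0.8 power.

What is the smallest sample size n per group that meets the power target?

For power 0.8 need Φ(δ − z_{0.005}) = 0.8, so δ = z_{0.005} + z_{0.20} = 2.576 + 0.842 = 3.417.
δ = d·√(n/2) ⇒ n = 2(δ/d)² = 2 × (3.417 / 0.96)² = 25.34.
Round up to the next whole unit.

n = 26 per group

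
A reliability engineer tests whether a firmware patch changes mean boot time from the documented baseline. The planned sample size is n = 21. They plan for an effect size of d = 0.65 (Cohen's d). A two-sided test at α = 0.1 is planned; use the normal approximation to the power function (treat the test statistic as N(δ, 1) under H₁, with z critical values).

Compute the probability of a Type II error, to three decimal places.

Noncentrality parameter: δ = d·√n = 0.65 × √21 = 2.9787
Two-sided α = 0.1 → critical value z_{0.05} = 1.645.
Power = Φ(δ − 1.645) + Φ(−δ − 1.645) = Φ(1.334) + Φ(-4.624) = 0.9089 + 0.0000 = 0.9089.
Type II error: β = 1 − power = 1 − 0.9089 = 0.0911.

β ≈ 0.091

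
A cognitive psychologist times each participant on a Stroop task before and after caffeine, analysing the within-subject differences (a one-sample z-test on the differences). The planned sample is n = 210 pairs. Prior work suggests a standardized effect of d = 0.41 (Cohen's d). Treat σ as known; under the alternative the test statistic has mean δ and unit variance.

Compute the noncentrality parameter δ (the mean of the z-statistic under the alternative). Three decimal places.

The noncentrality parameter scales effect size by the design's sample-size factor: δ = d·√n = 0.41 × √210 = 5.9415

δ ≈ 5.941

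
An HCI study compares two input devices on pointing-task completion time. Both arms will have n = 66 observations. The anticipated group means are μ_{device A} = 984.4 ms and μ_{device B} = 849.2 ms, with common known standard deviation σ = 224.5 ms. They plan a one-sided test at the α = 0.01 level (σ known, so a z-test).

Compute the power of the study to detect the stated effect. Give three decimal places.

Power ≈ 0.871

Standardized effect: d = |μ_{device A} − μ_{device B}| / σ = |984.4 − 849.2| / 224.5 = 0.6022
Noncentrality parameter: δ = d·√(n/2) = 0.6022 × √(66/2) = 3.4595
Critical value for a one-sided test at α = 0.01: z_α = 2.326.
Power = P(Z > 2.326 − δ) = Φ(1.133) = 0.8714.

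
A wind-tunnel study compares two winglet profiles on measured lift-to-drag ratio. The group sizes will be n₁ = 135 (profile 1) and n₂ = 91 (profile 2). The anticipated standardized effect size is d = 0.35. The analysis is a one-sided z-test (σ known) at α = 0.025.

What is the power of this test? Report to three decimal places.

Power ≈ 0.733

Noncentrality parameter: δ = d / √(1/n₁ + 1/n₂) = 0.35 / √(1/135 + 1/91) = 2.5805
Critical value for a one-sided test at α = 0.025: z_α = 1.960.
Power = P(Z > 1.960 − δ) = Φ(0.621) = 0.7325.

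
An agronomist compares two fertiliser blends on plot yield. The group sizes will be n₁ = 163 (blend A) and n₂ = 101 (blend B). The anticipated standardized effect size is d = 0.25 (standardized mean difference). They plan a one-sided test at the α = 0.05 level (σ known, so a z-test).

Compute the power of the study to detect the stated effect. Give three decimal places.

Noncentrality parameter: δ = d / √(1/n₁ + 1/n₂) = 0.25 / √(1/163 + 1/101) = 1.9742
One-sided α = 0.05 → critical value z_{0.05} = 1.645.
Power = P(Z > 1.645 − δ) = Φ(0.329) = 0.6291.

Power ≈ 0.629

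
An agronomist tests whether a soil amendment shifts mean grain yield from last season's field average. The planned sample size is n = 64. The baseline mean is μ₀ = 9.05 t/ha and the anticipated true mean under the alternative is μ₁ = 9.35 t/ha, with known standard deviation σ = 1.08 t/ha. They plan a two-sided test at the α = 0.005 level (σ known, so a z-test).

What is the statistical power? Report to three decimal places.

Standardized effect: d = |μ₁ − μ₀| / σ = |9.35 − 9.05| / 1.08 = 0.2778
Noncentrality parameter: δ = d·√n = 0.2778 × √64 = 2.2222
Critical value for a two-sided test at α = 0.005: z_{α/2} = 2.807.
Power = Φ(δ − 2.807) + Φ(−δ − 2.807) = Φ(-0.585) + Φ(-5.029) = 0.2793 + 0.0000 = 0.2793.

Power ≈ 0.279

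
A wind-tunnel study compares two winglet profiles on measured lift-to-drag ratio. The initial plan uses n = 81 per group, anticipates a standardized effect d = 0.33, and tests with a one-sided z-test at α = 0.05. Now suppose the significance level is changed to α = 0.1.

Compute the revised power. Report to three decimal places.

Power ≈ 0.793

δ = d·√(n/2) = 0.33 × √(81/2) = 2.1001 (unchanged). New critical value: z_{0.1} = 1.282.
Revised power = Φ(δ − 1.282) = Φ(0.819) = 0.7935.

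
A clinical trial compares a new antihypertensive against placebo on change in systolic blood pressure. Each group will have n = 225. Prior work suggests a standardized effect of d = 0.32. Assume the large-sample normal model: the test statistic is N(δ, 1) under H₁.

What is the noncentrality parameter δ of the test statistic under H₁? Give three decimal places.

δ ≈ 3.394

The noncentrality parameter scales effect size by the design's sample-size factor: δ = d·√(n/2) = 0.32 × √(225/2) = 3.3941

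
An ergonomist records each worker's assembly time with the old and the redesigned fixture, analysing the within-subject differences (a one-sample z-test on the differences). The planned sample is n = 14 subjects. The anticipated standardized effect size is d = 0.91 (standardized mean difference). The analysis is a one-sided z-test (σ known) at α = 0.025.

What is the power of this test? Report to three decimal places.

Power ≈ 0.926

Noncentrality parameter: δ = d·√n = 0.91 × √14 = 3.4049
Critical value for a one-sided test at α = 0.025: z_α = 1.960.
Power = P(Z > 1.960 − δ) = Φ(1.445) = 0.9258.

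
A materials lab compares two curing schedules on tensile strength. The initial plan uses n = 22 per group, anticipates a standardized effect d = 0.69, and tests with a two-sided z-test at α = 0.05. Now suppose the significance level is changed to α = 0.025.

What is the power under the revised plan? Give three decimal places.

Power ≈ 0.519

δ = d·√(n/2) = 0.69 × √(22/2) = 2.2885 (unchanged). New critical value: z_{0.0125} = 2.241.
Revised power = Φ(δ − 2.241) + Φ(−δ − 2.241) = Φ(0.047) + Φ(-4.530) = 0.5188 + 0.0000 = 0.5188.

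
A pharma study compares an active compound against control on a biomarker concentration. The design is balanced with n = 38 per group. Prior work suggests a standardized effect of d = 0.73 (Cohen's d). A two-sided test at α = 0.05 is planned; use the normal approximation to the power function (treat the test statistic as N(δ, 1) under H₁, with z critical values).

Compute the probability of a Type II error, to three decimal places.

β ≈ 0.111

Noncentrality parameter: δ = d·√(n/2) = 0.73 × √(38/2) = 3.1820
Critical value for a two-sided test at α = 0.05: z_{α/2} = 1.960.
Power = Φ(δ − 1.960) + Φ(−δ − 1.960) = Φ(1.222) + Φ(-5.142) = 0.8892 + 0.0000 = 0.8892.
Type II error: β = 1 − power = 1 − 0.8892 = 0.1108.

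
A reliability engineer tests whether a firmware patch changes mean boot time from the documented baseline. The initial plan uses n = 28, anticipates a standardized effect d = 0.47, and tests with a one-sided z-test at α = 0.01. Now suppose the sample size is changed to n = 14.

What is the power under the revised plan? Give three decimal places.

With n = 14: δ = d·√n = 0.47 × √14 = 1.7586. Critical value z_{0.01} = 2.326.
Revised power = P(Z > 2.326 − δ) = Φ(-0.568) = 0.2851.

Power ≈ 0.285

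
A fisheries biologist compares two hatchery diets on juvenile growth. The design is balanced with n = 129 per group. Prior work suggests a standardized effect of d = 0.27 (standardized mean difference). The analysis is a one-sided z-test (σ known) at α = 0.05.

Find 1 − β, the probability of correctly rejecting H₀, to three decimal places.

Noncentrality parameter: δ = d·√(n/2) = 0.27 × √(129/2) = 2.1684
One-sided α = 0.05 → critical value z_{0.05} = 1.645.
Power = P(Z > 1.645 − δ) = Φ(0.524) = 0.6997.

Power ≈ 0.700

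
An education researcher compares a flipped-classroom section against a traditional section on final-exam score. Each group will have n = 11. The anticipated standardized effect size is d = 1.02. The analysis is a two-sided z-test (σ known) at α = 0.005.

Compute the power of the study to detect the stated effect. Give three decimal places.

Noncentrality parameter: δ = d·√(n/2) = 1.02 × √(11/2) = 2.3921
Two-sided α = 0.005 → critical value z_{0.0025} = 2.807.
Power = Φ(δ − 2.807) + Φ(−δ − 2.807) = Φ(-0.415) + Φ(-5.199) = 0.3391 + 0.0000 = 0.3391.

Power ≈ 0.339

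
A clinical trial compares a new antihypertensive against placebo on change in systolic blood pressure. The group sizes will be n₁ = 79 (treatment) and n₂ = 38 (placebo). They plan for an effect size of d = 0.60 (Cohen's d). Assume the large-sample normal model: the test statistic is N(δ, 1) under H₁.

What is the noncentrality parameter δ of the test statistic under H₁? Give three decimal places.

δ ≈ 3.039

The noncentrality parameter scales effect size by the design's sample-size factor: δ = d / √(1/n₁ + 1/n₂) = 0.60 / √(1/79 + 1/38) = 3.0392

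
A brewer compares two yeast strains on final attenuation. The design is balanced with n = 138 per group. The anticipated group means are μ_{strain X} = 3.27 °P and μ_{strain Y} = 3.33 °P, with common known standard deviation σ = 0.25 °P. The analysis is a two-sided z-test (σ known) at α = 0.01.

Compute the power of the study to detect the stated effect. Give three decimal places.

Standardized effect: d = |μ_{strain X} − μ_{strain Y}| / σ = |3.27 − 3.33| / 0.25 = 0.2400
Noncentrality parameter: λ = d·√(n/2) = 0.2400 × √(138/2) = 1.9936
Two-sided α = 0.01 → critical value z_{0.005} = 2.576.
Power = Φ(λ − 2.576) + Φ(−λ − 2.576) = Φ(-0.582) + Φ(-4.569) = 0.2802 + 0.0000 = 0.2802.

Power ≈ 0.280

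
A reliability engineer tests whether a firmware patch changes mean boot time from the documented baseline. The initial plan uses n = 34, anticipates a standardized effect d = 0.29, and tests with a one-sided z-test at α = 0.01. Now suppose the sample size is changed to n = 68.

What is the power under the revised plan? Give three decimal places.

With n = 68: δ = d·√n = 0.29 × √68 = 2.3914. Critical value z_{0.01} = 2.326.
Revised power = Φ(δ − 2.326) = Φ(0.065) = 0.5259.

Power ≈ 0.526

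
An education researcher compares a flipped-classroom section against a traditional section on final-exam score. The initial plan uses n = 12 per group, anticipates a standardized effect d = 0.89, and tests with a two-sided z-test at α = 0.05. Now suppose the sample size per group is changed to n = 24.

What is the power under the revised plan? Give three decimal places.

With n = 24 per group: δ = d·√(n/2) = 0.89 × √(24/2) = 3.0831. Critical value z_{0.025} = 1.960.
Revised power = Φ(δ − 1.960) + Φ(−δ − 1.960) = Φ(1.123) + Φ(-5.043) = 0.8693 + 0.0000 = 0.8693.

Power ≈ 0.869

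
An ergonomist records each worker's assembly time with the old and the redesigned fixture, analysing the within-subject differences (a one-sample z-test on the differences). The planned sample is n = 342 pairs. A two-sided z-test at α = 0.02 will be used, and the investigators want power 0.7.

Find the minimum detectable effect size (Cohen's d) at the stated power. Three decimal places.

Required noncentrality: δ = z_{0.01} + z_{0.30} = 2.326 + 0.524 = 2.851.
(Lower-tail contribution to power is negligible for δ > 0.)
δ = d·√n ⇒ d = δ/√n = 2.851/√342 = 0.1542.

d ≈ 0.154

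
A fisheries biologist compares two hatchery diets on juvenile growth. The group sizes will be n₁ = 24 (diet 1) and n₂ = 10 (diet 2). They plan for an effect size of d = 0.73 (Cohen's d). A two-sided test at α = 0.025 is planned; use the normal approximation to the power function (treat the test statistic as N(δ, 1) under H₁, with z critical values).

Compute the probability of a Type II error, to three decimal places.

Noncentrality parameter: δ = d / √(1/n₁ + 1/n₂) = 0.73 / √(1/24 + 1/10) = 1.9395
Critical value for a two-sided test at α = 0.025: z_{α/2} = 2.241.
Power = Φ(δ − 2.241) + Φ(−δ − 2.241) = Φ(-0.302) + Φ(-4.181) = 0.3814 + 0.0000 = 0.3814.
Type II error: β = 1 − power = 1 − 0.3814 = 0.6186.

β ≈ 0.619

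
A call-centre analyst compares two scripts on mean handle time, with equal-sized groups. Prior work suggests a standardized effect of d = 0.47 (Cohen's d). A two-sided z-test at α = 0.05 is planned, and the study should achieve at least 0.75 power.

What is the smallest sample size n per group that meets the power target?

n = 63 per group

For power 0.75 need Φ(δ − z_{0.025}) = 0.75, so δ = z_{0.025} + z_{0.25} = 1.960 + 0.674 = 2.634.
(For δ > 0 the lower-tail rejection region contributes negligibly to power, so the one-term inversion is standard.)
δ = d·√(n/2) ⇒ n = 2(δ/d)² = 2 × (2.634 / 0.47)² = 62.84.
Rounding up, n = 63 per group.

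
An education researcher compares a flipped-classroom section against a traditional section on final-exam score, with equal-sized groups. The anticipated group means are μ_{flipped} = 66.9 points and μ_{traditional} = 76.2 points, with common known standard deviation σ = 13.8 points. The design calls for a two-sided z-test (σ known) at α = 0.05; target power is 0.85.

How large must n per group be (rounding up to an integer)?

n = 40 per group

Standardized effect: d = |μ_{flipped} − μ_{traditional}| / σ = |66.9 − 76.2| / 13.8 = 0.6739
Set Φ(δ − 1.960) = 0.85; then δ − 1.960 = Φ⁻¹(0.85) = 1.036, giving δ = 2.996.
(For δ > 0 the lower-tail rejection region contributes negligibly to power, so the one-term inversion is standard.)
δ = d·√(n/2) ⇒ n = 2(δ/d)² = 2 × (2.996 / 0.6739)² = 39.54.
Round up to the next whole unit.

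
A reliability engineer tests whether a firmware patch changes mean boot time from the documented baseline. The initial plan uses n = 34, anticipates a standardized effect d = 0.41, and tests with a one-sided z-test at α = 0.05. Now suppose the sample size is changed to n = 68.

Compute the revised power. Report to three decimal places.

With n = 68: δ = d·√n = 0.41 × √68 = 3.3809. Critical value z_{0.05} = 1.645.
Revised power = P(Z > 1.645 − δ) = Φ(1.736) = 0.9587.

Power ≈ 0.959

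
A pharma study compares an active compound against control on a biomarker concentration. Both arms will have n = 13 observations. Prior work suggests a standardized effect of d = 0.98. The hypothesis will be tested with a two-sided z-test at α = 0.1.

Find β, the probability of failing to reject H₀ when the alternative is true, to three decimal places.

β ≈ 0.197

Noncentrality parameter: δ = d·√(n/2) = 0.98 × √(13/2) = 2.4985
Critical value for a two-sided test at α = 0.1: z_{α/2} = 1.645.
Power = Φ(δ − 1.645) + Φ(−δ − 1.645) = Φ(0.854) + Φ(-4.143) = 0.8034 + 0.0000 = 0.8034.
Type II error: β = 1 − power = 1 − 0.8034 = 0.1966.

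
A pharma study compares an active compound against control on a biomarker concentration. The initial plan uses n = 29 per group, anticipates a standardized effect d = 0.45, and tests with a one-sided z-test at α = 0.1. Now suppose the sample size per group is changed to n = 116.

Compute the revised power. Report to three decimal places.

Power ≈ 0.984

With n = 116 per group: δ = d·√(n/2) = 0.45 × √(116/2) = 3.4271. Critical value z_{0.1} = 1.282.
Revised power = P(Z > 1.282 − δ) = Φ(2.146) = 0.9840.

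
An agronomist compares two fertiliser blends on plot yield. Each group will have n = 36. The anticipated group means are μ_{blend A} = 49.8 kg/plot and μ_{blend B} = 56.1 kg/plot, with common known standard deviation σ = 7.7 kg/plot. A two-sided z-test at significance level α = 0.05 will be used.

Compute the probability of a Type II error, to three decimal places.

β ≈ 0.065

Standardized effect: d = |μ_{blend A} − μ_{blend B}| / σ = |49.8 − 56.1| / 7.7 = 0.8182
Noncentrality parameter: δ = d·√(n/2) = 0.8182 × √(36/2) = 3.4713
Critical value for a two-sided test at α = 0.05: z_{α/2} = 1.960.
Power = Φ(δ − 1.960) + Φ(−δ − 1.960) = Φ(1.511) + Φ(-5.431) = 0.9346 + 0.0000 = 0.9346.
Type II error: β = 1 − power = 1 − 0.9346 = 0.0654.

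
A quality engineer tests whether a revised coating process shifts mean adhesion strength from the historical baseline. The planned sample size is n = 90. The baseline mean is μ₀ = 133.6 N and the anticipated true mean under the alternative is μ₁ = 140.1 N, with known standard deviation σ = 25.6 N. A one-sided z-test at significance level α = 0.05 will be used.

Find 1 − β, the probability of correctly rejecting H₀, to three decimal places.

Power ≈ 0.778

Standardized effect: d = |μ₁ − μ₀| / σ = |140.1 − 133.6| / 25.6 = 0.2539
Noncentrality parameter: δ = d·√n = 0.2539 × √90 = 2.4088
Critical value for a one-sided test at α = 0.05: z_α = 1.645.
Power = P(Z > 1.645 − δ) = Φ(0.764) = 0.7775.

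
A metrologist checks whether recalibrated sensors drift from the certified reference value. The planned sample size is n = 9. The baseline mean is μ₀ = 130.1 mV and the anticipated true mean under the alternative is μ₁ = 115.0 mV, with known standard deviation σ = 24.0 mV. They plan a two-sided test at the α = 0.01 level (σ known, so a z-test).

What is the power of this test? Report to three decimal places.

Standardized effect: d = |μ₁ − μ₀| / σ = |115.0 − 130.1| / 24.0 = 0.6292
Noncentrality parameter: δ = d·√n = 0.6292 × √9 = 1.8875
Critical value for a two-sided test at α = 0.01: z_{α/2} = 2.576.
Power = Φ(δ − 2.576) + Φ(−δ − 2.576) = Φ(-0.688) + Φ(-4.463) = 0.2456 + 0.0000 = 0.2456.

Power ≈ 0.246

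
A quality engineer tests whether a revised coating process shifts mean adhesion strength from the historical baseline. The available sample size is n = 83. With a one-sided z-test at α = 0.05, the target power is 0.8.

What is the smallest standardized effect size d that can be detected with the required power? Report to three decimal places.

d ≈ 0.273

Need Φ(δ − 1.645) = 0.8, so δ = 1.645 + 0.842 = 2.486.
δ = d·√n ⇒ d = δ/√n = 2.486/√83 = 0.2729.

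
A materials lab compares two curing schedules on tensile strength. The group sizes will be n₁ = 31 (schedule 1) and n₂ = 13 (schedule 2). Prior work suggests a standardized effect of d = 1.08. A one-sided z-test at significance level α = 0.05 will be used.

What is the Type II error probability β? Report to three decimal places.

β ≈ 0.052

Noncentrality parameter: λ = d / √(1/n₁ + 1/n₂) = 1.08 / √(1/31 + 1/13) = 3.2685
Critical value for a one-sided test at α = 0.05: z_α = 1.645.
Power = Φ(λ − 1.645) = Φ(1.624) = 0.9478.
Type II error: β = 1 − power = 1 − 0.9478 = 0.0522.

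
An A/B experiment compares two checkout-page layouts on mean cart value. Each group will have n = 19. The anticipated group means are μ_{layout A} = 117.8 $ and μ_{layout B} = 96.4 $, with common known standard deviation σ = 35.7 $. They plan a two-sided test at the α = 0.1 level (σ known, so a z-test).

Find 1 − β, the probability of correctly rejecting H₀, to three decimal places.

Power ≈ 0.581

Standardized effect: d = |μ_{layout A} − μ_{layout B}| / σ = |117.8 − 96.4| / 35.7 = 0.5994
Noncentrality parameter: δ = d·√(n/2) = 0.5994 × √(19/2) = 1.8476
Critical value for a two-sided test at α = 0.1: z_{α/2} = 1.645.
Power = Φ(δ − 1.645) + Φ(−δ − 1.645) = Φ(0.203) + Φ(-3.492) = 0.5803 + 0.0002 = 0.5806.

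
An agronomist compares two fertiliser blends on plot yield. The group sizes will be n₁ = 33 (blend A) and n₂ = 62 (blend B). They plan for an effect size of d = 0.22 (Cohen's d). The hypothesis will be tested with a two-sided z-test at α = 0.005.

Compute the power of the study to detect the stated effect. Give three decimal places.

Noncentrality parameter: δ = d / √(1/n₁ + 1/n₂) = 0.22 / √(1/33 + 1/62) = 1.0210
Two-sided α = 0.005 → critical value z_{0.0025} = 2.807.
Power = Φ(δ − 2.807) + Φ(−δ − 2.807) = Φ(-1.786) + Φ(-3.828) = 0.0370 + 0.0001 = 0.0371.

Power ≈ 0.037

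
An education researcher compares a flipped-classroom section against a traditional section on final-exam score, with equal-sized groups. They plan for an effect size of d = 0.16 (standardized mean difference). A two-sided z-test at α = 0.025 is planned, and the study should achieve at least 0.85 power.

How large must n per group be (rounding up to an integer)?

For power 0.85 need Φ(δ − z_{0.0125}) = 0.85, so δ = z_{0.0125} + z_{0.15} = 2.241 + 1.036 = 3.278.
(The Φ(−δ − z_{α/2}) term is vanishingly small for δ > 0 and is dropped in the standard sample-size formula.)
δ = d·√(n/2) ⇒ n = 2(δ/d)² = 2 × (3.278 / 0.16)² = 839.39.
Round up to the next whole unit.

n = 840 per group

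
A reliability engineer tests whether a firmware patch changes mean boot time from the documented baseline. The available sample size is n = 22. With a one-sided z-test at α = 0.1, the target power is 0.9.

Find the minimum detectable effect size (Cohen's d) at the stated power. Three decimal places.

Required noncentrality: δ = z_{0.1} + z_{0.10} = 1.282 + 1.282 = 2.563.
δ = d·√n ⇒ d = δ/√n = 2.563/√22 = 0.5465.

d ≈ 0.546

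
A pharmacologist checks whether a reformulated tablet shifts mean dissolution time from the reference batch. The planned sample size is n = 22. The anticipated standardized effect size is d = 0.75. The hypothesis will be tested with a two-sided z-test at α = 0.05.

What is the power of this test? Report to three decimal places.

Noncentrality parameter: λ = d·√n = 0.75 × √22 = 3.5178
Critical value for a two-sided test at α = 0.05: z_{α/2} = 1.960.
Power = Φ(λ − 1.960) + Φ(−λ − 1.960) = Φ(1.558) + Φ(-5.478) = 0.9404 + 0.0000 = 0.9404.

Power ≈ 0.940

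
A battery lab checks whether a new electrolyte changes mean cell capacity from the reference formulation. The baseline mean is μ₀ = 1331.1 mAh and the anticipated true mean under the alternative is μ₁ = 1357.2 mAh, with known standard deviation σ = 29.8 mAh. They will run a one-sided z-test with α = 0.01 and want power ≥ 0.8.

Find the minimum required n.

n = 14

Standardized effect: d = |μ₁ − μ₀| / σ = |1357.2 − 1331.1| / 29.8 = 0.8758
For power 0.8 need Φ(δ − z_{0.01}) = 0.8, so δ = z_{0.01} + z_{0.20} = 2.326 + 0.842 = 3.168.
δ = d·√n ⇒ n = (δ/d)² = (3.168 / 0.8758)² = 13.08.
Round up to the next whole unit.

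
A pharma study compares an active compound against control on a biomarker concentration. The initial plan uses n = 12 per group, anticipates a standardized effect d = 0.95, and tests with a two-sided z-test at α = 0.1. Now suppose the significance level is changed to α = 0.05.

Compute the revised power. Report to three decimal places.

Power ≈ 0.643

δ = d·√(n/2) = 0.95 × √(12/2) = 2.3270 (unchanged). New critical value: z_{0.025} = 1.960.
Revised power = Φ(δ − 1.960) + Φ(−δ − 1.960) = Φ(0.367) + Φ(-4.287) = 0.6432 + 0.0000 = 0.6432.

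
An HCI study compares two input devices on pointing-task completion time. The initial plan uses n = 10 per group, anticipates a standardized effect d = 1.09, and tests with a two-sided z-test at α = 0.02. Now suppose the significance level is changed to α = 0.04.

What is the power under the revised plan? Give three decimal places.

δ = d·√(n/2) = 1.09 × √(10/2) = 2.4373 (unchanged). New critical value: z_{0.02} = 2.054.
Revised power = Φ(δ − 2.054) + Φ(−δ − 2.054) = Φ(0.384) + Φ(-4.491) = 0.6493 + 0.0000 = 0.6494.

Power ≈ 0.649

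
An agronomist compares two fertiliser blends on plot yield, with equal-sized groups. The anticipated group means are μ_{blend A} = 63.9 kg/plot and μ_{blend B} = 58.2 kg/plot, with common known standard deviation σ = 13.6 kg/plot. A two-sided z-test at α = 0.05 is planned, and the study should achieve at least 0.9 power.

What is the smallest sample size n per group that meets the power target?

n = 120 per group

Standardized effect: d = |μ_{blend A} − μ_{blend B}| / σ = |63.9 − 58.2| / 13.6 = 0.4191
Set Φ(δ − 1.960) = 0.9; then δ − 1.960 = Φ⁻¹(0.9) = 1.282, giving δ = 3.242.
(The Φ(−δ − z_{α/2}) term is vanishingly small for δ > 0 and is dropped in the standard sample-size formula.)
δ = d·√(n/2) ⇒ n = 2(δ/d)² = 2 × (3.242 / 0.4191)² = 119.63.
Rounding up, n = 120 per group.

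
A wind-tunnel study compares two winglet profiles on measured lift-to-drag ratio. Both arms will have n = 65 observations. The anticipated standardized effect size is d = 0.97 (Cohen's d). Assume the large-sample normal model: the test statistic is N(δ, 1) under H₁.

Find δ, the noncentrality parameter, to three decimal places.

δ = d·√(n/2) = 0.97 × √(65/2) = 5.5299

δ ≈ 5.530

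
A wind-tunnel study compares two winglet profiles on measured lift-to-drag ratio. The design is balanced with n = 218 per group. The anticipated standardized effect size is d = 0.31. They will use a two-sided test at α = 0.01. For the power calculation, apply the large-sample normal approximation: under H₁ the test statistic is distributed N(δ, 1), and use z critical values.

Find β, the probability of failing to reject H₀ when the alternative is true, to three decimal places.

β ≈ 0.254

Noncentrality parameter: δ = d·√(n/2) = 0.31 × √(218/2) = 3.2365
Critical value for a two-sided test at α = 0.01: z_{α/2} = 2.576.
Power = Φ(δ − 2.576) + Φ(−δ − 2.576) = Φ(0.661) + Φ(-5.812) = 0.7456 + 0.0000 = 0.7456.
Type II error: β = 1 − power = 1 − 0.7456 = 0.2544.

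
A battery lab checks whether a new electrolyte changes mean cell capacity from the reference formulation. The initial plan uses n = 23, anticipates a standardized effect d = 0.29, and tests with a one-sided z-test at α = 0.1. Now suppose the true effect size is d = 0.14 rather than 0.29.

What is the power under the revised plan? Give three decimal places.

With d = 0.14: δ = d·√n = 0.14 × √23 = 0.6714. Critical value z_{0.1} = 1.282.
Revised power = P(Z > 1.282 − δ) = Φ(-0.610) = 0.2709.

Power ≈ 0.271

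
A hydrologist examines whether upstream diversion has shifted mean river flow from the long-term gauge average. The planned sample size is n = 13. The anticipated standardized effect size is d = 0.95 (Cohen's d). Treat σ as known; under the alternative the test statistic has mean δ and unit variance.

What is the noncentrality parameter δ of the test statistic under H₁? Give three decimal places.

δ ≈ 3.425

δ = d·√n = 0.95 × √13 = 3.4253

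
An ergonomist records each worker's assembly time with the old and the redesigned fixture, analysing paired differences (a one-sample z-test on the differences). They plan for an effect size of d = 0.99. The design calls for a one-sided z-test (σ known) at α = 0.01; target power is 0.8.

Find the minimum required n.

n = 11

Set Φ(δ − 2.326) = 0.8; then δ − 2.326 = Φ⁻¹(0.8) = 0.842, giving δ = 3.168.
δ = d·√n ⇒ n = (δ/d)² = (3.168 / 0.99)² = 10.24.
Rounding up, n = 11.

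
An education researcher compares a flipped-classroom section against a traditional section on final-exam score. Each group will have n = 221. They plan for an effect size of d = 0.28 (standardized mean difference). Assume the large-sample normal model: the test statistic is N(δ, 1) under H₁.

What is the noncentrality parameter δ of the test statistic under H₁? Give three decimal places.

δ ≈ 2.943

δ = d·√(n/2) = 0.28 × √(221/2) = 2.9433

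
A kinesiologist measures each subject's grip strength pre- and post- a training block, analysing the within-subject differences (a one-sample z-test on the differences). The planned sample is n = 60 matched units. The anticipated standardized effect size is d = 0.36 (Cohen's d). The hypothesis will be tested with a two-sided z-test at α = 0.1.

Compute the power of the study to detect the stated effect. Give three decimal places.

Noncentrality parameter: δ = d·√n = 0.36 × √60 = 2.7885
Critical value for a two-sided test at α = 0.1: z_{α/2} = 1.645.
Power = Φ(δ − 1.645) + Φ(−δ − 1.645) = Φ(1.144) + Φ(-4.433) = 0.8736 + 0.0000 = 0.8736.

Power ≈ 0.874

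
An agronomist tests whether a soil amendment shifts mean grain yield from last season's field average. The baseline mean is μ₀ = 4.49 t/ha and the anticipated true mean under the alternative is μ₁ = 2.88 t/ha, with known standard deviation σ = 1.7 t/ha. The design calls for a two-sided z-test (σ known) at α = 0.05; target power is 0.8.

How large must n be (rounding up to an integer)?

n = 9

Standardized effect: d = |μ₁ − μ₀| / σ = |2.88 − 4.49| / 1.7 = 0.9471
Set Φ(δ − 1.960) = 0.8; then δ − 1.960 = Φ⁻¹(0.8) = 0.842, giving δ = 2.802.
(Ignoring the negligible lower-tail rejection probability gives the usual closed-form inversion.)
δ = d·√n ⇒ n = (δ/d)² = (2.802 / 0.9471)² = 8.75.
Round up to the next whole unit.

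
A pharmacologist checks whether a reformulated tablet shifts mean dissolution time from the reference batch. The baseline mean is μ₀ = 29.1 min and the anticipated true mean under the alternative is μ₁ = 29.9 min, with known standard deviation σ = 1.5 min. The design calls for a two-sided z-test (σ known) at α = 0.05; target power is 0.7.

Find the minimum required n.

n = 22

Standardized effect: d = |μ₁ − μ₀| / σ = |29.9 − 29.1| / 1.5 = 0.5333
Set Φ(δ − 1.960) = 0.7; then δ − 1.960 = Φ⁻¹(0.7) = 0.524, giving δ = 2.484.
(For δ > 0 the lower-tail rejection region contributes negligibly to power, so the one-term inversion is standard.)
δ = d·√n ⇒ n = (δ/d)² = (2.484 / 0.5333)² = 21.70.
Round up to the next whole unit.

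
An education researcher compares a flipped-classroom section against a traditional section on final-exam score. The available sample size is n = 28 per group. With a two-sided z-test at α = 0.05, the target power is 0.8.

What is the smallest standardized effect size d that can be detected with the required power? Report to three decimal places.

d ≈ 0.749

Need Φ(δ − 1.960) = 0.8, so δ = 1.960 + 0.842 = 2.802.
(The second rejection-region term Φ(−δ − z_{α/2}) is negligible and dropped.)
δ = d·√(n/2) ⇒ d = δ/√(n/2) = 2.802/√(28/2) = 0.7488.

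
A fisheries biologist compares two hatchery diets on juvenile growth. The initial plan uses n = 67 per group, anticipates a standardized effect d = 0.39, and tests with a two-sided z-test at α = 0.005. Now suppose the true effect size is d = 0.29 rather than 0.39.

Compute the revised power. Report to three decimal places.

Power ≈ 0.130

With d = 0.29: δ = d·√(n/2) = 0.29 × √(67/2) = 1.6785. Critical value z_{0.0025} = 2.807.
Revised power = Φ(δ − 2.807) + Φ(−δ − 2.807) = Φ(-1.129) + Φ(-4.486) = 0.1295 + 0.0000 = 0.1296.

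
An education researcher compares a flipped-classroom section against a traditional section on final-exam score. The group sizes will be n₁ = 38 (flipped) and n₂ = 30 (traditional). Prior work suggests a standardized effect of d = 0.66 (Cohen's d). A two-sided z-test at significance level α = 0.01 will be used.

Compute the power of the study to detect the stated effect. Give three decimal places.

Power ≈ 0.550

Noncentrality parameter: δ = d / √(1/n₁ + 1/n₂) = 0.66 / √(1/38 + 1/30) = 2.7024
Two-sided α = 0.01 → critical value z_{0.005} = 2.576.
Power = Φ(δ − 2.576) + Φ(−δ − 2.576) = Φ(0.127) + Φ(-5.278) = 0.5503 + 0.0000 = 0.5503.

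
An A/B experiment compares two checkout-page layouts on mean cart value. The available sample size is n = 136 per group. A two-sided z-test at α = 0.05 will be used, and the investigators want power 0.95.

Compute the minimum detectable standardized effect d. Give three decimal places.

d ≈ 0.437

Required noncentrality: δ = z_{0.025} + z_{0.05} = 1.960 + 1.645 = 3.605.
(The second rejection-region term Φ(−δ − z_{α/2}) is negligible and dropped.)
δ = d·√(n/2) ⇒ d = δ/√(n/2) = 3.605/√(136/2) = 0.4371.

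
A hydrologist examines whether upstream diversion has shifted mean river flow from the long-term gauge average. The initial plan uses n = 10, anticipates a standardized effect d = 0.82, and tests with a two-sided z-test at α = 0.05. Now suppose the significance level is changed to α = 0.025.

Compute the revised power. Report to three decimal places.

Power ≈ 0.637

δ = d·√n = 0.82 × √10 = 2.5931 (unchanged). New critical value: z_{0.0125} = 2.241.
Revised power = Φ(δ − 2.241) + Φ(−δ − 2.241) = Φ(0.352) + Φ(-4.834) = 0.6375 + 0.0000 = 0.6375.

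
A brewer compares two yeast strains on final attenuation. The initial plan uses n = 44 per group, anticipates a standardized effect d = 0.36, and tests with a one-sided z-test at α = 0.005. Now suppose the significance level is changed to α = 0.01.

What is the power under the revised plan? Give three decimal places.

δ = d·√(n/2) = 0.36 × √(44/2) = 1.6885 (unchanged). New critical value: z_{0.01} = 2.326.
Revised power = Φ(δ − 2.326) = Φ(-0.638) = 0.2618.

Power ≈ 0.262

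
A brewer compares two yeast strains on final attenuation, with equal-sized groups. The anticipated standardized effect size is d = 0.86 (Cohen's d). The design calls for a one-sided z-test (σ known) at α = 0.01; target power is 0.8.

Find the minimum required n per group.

n = 28 per group

For power 0.8 need Φ(δ − z_{0.01}) = 0.8, so δ = z_{0.01} + z_{0.20} = 2.326 + 0.842 = 3.168.
δ = d·√(n/2) ⇒ n = 2(δ/d)² = 2 × (3.168 / 0.86)² = 27.14.
Rounding up, n = 28 per group.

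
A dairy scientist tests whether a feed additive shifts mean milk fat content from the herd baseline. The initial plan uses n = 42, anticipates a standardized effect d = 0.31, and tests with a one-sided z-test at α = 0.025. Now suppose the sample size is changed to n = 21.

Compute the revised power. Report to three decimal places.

With n = 21: δ = d·√n = 0.31 × √21 = 1.4206. Critical value z_{0.025} = 1.960.
Revised power = P(Z > 1.960 − δ) = Φ(-0.539) = 0.2948.

Power ≈ 0.295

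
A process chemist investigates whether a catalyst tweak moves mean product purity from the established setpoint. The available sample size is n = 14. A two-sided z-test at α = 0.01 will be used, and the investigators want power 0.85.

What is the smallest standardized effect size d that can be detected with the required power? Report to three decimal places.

Need Φ(δ − 2.576) = 0.85, so δ = 2.576 + 1.036 = 3.612.
(Lower-tail contribution to power is negligible for δ > 0.)
δ = d·√n ⇒ d = δ/√n = 3.612/√14 = 0.9654.

d ≈ 0.965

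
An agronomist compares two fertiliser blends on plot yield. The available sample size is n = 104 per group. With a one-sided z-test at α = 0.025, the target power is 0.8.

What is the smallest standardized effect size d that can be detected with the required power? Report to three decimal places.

d ≈ 0.389

Need Φ(δ − 1.960) = 0.8, so δ = 1.960 + 0.842 = 2.802.
δ = d·√(n/2) ⇒ d = δ/√(n/2) = 2.802/√(104/2) = 0.3885.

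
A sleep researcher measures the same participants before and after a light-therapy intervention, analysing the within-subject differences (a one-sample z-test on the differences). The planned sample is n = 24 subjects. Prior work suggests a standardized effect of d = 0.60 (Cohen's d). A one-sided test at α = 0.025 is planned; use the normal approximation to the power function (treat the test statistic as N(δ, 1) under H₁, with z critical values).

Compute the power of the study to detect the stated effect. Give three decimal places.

Noncentrality parameter: δ = d·√n = 0.60 × √24 = 2.9394
Critical value for a one-sided test at α = 0.025: z_α = 1.960.
Power = P(Z > 1.960 − δ) = Φ(0.979) = 0.8363.

Power ≈ 0.836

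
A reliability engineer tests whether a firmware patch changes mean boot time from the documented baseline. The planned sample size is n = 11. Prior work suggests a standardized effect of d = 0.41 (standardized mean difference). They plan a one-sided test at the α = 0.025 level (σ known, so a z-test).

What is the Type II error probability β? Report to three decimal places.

Noncentrality parameter: δ = d·√n = 0.41 × √11 = 1.3598
One-sided α = 0.025 → critical value z_{0.025} = 1.960.
Power = Φ(δ − 1.960) = Φ(-0.600) = 0.2742.
Type II error: β = 1 − power = 1 − 0.2742 = 0.7258.

β ≈ 0.726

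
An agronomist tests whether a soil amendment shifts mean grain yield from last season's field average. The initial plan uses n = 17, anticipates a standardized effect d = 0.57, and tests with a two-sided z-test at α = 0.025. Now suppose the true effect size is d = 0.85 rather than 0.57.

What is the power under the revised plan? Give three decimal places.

With d = 0.85: δ = d·√n = 0.85 × √17 = 3.5046. Critical value z_{0.0125} = 2.241.
Revised power = Φ(δ − 2.241) + Φ(−δ − 2.241) = Φ(1.263) + Φ(-5.746) = 0.8967 + 0.0000 = 0.8967.

Power ≈ 0.897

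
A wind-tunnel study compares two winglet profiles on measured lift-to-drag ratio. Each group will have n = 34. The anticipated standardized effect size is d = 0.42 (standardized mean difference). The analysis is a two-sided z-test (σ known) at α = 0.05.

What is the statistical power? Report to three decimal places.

Noncentrality parameter: δ = d·√(n/2) = 0.42 × √(34/2) = 1.7317
Critical value for a two-sided test at α = 0.05: z_{α/2} = 1.960.
Power = Φ(δ − 1.960) + Φ(−δ − 1.960) = Φ(-0.228) + Φ(-3.692) = 0.4097 + 0.0001 = 0.4098.

Power ≈ 0.410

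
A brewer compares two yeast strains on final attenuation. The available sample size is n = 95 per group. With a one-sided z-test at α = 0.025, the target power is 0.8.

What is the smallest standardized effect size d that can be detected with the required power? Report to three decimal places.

Required noncentrality: δ = z_{0.025} + z_{0.20} = 1.960 + 0.842 = 2.802.
δ = d·√(n/2) ⇒ d = δ/√(n/2) = 2.802/√(95/2) = 0.4065.

d ≈ 0.406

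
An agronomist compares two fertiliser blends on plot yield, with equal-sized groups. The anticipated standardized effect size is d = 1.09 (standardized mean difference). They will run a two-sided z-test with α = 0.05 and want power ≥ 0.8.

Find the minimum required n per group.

Set Φ(δ − 1.960) = 0.8; then δ − 1.960 = Φ⁻¹(0.8) = 0.842, giving δ = 2.802.
(The Φ(−δ − z_{α/2}) term is vanishingly small for δ > 0 and is dropped in the standard sample-size formula.)
δ = d·√(n/2) ⇒ n = 2(δ/d)² = 2 × (2.802 / 1.09)² = 13.21.
Round up to the next whole unit.

n = 14 per group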